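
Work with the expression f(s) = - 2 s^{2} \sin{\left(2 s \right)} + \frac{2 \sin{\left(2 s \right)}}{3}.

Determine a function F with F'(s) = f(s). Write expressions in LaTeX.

The integrand splits into summands that can be handled one at a time.
Check: d/ds[s^{2} \cos{\left(2 s \right)} - s \sin{\left(2 s \right)} - \frac{5 \cos{\left(2 s \right)}}{6}] = - 2 s^{2} \sin{\left(2 s \right)} + \frac{2 \sin{\left(2 s \right)}}{3} = f(s).

An antiderivative is F(s) = s^{2} \cos{\left(2 s \right)} - s \sin{\left(2 s \right)} - \frac{5 \cos{\left(2 s \right)}}{6}.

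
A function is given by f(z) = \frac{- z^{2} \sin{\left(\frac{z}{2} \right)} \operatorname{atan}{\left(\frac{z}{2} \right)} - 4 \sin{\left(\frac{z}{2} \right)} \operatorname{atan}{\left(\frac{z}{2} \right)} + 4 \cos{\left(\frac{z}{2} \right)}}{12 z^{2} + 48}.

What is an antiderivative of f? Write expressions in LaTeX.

An antiderivative is F(z) = \frac{\cos{\left(\frac{z}{2} \right)} \operatorname{atan}{\left(\frac{z}{2} \right)}}{6}.

Recognize the product-rule pattern: f = u'v + uv' with u = \frac{\operatorname{atan}{\left(\frac{z}{2} \right)}}{6}, v = \cos{\left(\frac{z}{2} \right)}, so integration by parts undoes it.
Check: d/dz[\frac{\cos{\left(\frac{z}{2} \right)} \operatorname{atan}{\left(\frac{z}{2} \right)}}{6}] = \frac{- z^{2} \sin{\left(\frac{z}{2} \right)} \operatorname{atan}{\left(\frac{z}{2} \right)} - 4 \sin{\left(\frac{z}{2} \right)} \operatorname{atan}{\left(\frac{z}{2} \right)} + 4 \cos{\left(\frac{z}{2} \right)}}{12 z^{2} + 48} = f(z).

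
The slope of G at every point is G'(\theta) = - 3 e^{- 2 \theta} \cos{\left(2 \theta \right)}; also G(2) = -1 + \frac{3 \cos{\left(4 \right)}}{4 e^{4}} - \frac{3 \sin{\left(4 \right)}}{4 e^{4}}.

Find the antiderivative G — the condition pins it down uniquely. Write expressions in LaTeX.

G(\theta) = \frac{\left(- 4 e^{2 \theta} - 3 \sin{\left(2 \theta \right)} + 3 \cos{\left(2 \theta \right)}\right) e^{- 2 \theta}}{4}

Recover the given G'(\theta) by differentiating a candidate G(\theta); any mismatch rules it out.
A general antiderivative is - \frac{3 e^{- 2 \theta} \sin{\left(2 \theta \right)}}{4} + \frac{3 e^{- 2 \theta} \cos{\left(2 \theta \right)}}{4} + C.
The condition gives C = -1 + \frac{3 \cos{\left(4 \right)}}{4 e^{4}} - \frac{3 \sin{\left(4 \right)}}{4 e^{4}} - (\frac{3 \cos{\left(4 \right)}}{4 e^{4}} - \frac{3 \sin{\left(4 \right)}}{4 e^{4}}) = -1.
So G(\theta) = \frac{\left(- 4 e^{2 \theta} - 3 \sin{\left(2 \theta \right)} + 3 \cos{\left(2 \theta \right)}\right) e^{- 2 \theta}}{4}.
Check: d/d\theta[\frac{\left(- 4 e^{2 \theta} - 3 \sin{\left(2 \theta \right)} + 3 \cos{\left(2 \theta \right)}\right) e^{- 2 \theta}}{4}] = - 3 e^{- 2 \theta} \cos{\left(2 \theta \right)} = G'(\theta).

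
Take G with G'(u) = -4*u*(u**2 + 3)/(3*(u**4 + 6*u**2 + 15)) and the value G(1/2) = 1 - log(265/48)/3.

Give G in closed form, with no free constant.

G'(u) matches the chain-rule pattern g'(h)*h' with inner function h(u) = u**4/3 + 2*u**2 + 5; substituting w = h(u) collapses the integral.
A general antiderivative is -log(u**4/3 + 2*u**2 + 5)/3 + C.
The condition gives C = 1 - log(265/48)/3 - (-log(265/48)/3) = 1.
So G(u) = 1 - log(u**4/3 + 2*u**2 + 5)/3.
Check: d/du[1 - log(u**4/3 + 2*u**2 + 5)/3] = (-4*u**3 - 12*u)/(3*u**4 + 18*u**2 + 45), which equals G'(u).

G(u) = 1 - log(u**4/3 + 2*u**2 + 5)/3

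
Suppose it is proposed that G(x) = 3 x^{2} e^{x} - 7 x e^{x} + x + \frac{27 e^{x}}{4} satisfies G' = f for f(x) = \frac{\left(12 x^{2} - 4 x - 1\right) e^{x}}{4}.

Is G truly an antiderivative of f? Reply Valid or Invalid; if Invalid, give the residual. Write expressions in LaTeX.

d/dx[G] = 3 x^{2} e^{x} - x e^{x} - \frac{e^{x}}{4} + 1
d/dx[G] - f(x) = 1 != 0.

Invalid: d/dx[G] - f = 1, which is not 0.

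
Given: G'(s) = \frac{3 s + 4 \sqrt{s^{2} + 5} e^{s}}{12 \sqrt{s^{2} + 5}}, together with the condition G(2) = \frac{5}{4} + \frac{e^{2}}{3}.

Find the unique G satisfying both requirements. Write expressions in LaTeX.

G(s) = \frac{\sqrt{s^{2} + 5}}{4} + \frac{e^{s}}{3} + \frac{1}{2}

Recover the given G'(s) by differentiating a candidate G(s); any mismatch rules it out.
A general antiderivative is \frac{\sqrt{s^{2} + 5}}{4} + \frac{e^{s}}{3} + C.
The condition gives C = \frac{5}{4} + \frac{e^{2}}{3} - (\frac{3}{4} + \frac{e^{2}}{3}) = \frac{1}{2}.
So G(s) = \frac{\sqrt{s^{2} + 5}}{4} + \frac{e^{s}}{3} + \frac{1}{2}.
Check: d/ds[\frac{\sqrt{s^{2} + 5}}{4} + \frac{e^{s}}{3} + \frac{1}{2}] = \frac{3 s + 4 \sqrt{s^{2} + 5} e^{s}}{12 \sqrt{s^{2} + 5}} = G'(s).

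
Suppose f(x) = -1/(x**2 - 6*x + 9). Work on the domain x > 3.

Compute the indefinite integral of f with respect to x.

F(x) = 2/(2*x - 6) + C

Whatever form F(x) takes, F'(x) = f(x) is non-negotiable.
Check: d/dx[2/(2*x - 6)] = -1/(x**2 - 6*x + 9) = f(x).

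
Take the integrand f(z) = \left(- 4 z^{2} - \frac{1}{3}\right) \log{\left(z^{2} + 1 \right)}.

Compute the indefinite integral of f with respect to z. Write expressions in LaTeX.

F(z) = \frac{8 z^{3}}{9} - 2 z + \left(- \frac{4 z^{3}}{3} - \frac{z}{3}\right) \log{\left(z^{2} + 1 \right)} + 2 \operatorname{atan}{\left(z \right)} + C

Since d/dz undoes antidifferentiation here, F'(z) = f(z) is required of F(z).
Check: d/dz[\frac{8 z^{3}}{9} - 2 z + \left(- \frac{4 z^{3}}{3} - \frac{z}{3}\right) \log{\left(z^{2} + 1 \right)} + 2 \operatorname{atan}{\left(z \right)}] = - 4 z^{2} \log{\left(z^{2} + 1 \right)} - \frac{\log{\left(z^{2} + 1 \right)}}{3}, which equals f(z).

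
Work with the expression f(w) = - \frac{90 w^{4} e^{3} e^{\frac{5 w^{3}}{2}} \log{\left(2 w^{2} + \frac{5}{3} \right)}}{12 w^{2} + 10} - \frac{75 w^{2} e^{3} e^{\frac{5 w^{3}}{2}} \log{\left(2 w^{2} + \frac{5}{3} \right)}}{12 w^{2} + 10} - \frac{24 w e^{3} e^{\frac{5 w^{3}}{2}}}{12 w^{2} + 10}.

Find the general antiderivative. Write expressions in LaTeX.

F(w) = - e^{3} e^{\frac{5 w^{3}}{2}} \log{\left(2 w^{2} + \frac{5}{3} \right)} + C

Recognize the product-rule pattern: f = u'v + uv' with u = - e^{\frac{5 w^{3}}{2} + 3}, v = \log{\left(2 w^{2} + \frac{5}{3} \right)}, so integration by parts undoes it.
Check: d/dw[- e^{3} e^{\frac{5 w^{3}}{2}} \log{\left(2 w^{2} + \frac{5}{3} \right)}] = \frac{- 90 w^{4} e^{3} e^{\frac{5 w^{3}}{2}} \log{\left(2 w^{2} + \frac{5}{3} \right)} - 75 w^{2} e^{3} e^{\frac{5 w^{3}}{2}} \log{\left(2 w^{2} + \frac{5}{3} \right)} - 24 w e^{3} e^{\frac{5 w^{3}}{2}}}{12 w^{2} + 10}, which equals f(w).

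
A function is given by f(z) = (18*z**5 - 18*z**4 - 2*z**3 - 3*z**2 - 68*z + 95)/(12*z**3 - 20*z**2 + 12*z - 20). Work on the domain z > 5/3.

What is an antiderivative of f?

Since d/dz undoes antidifferentiation here, F'(z) = f(z) is required of F(z).
Check: d/dz[z**3/2 + z**2/2 + 5*log(3*z/2 - 5/2)/4 - 4*atan(z)] = (18*z**5 - 18*z**4 - 2*z**3 - 3*z**2 - 68*z + 95)/(12*z**3 - 20*z**2 + 12*z - 20) = f(z).

An antiderivative is F(z) = z**3/2 + z**2/2 + 5*log(3*z/2 - 5/2)/4 - 4*atan(z).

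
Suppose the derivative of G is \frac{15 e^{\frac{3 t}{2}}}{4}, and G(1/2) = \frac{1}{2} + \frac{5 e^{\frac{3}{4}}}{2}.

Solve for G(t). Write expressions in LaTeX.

G(t) = \frac{5 e^{\frac{3 t}{2}}}{2} + \frac{1}{2}

Check a candidate G(t) by differentiating: d/dt[G] must match the given G'(t).
A general antiderivative is \frac{5 e^{\frac{3 t}{2}}}{2} + C.
The condition gives C = \frac{1}{2} + \frac{5 e^{\frac{3}{4}}}{2} - (\frac{5 e^{\frac{3}{4}}}{2}) = \frac{1}{2}.
So G(t) = \frac{5 e^{\frac{3 t}{2}}}{2} + \frac{1}{2}.
Check: d/dt[\frac{5 e^{\frac{3 t}{2}}}{2} + \frac{1}{2}] = \frac{15 e^{\frac{3 t}{2}}}{4} = G'(t).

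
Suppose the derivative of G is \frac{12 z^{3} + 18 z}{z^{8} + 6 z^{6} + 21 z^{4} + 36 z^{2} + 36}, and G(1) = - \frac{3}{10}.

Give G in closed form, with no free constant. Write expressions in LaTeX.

G(z) = - \frac{1}{\frac{z^{4}}{3} + z^{2} + 2}

The substitution u = \frac{z^{4}}{3} + z^{2} + 2 works: G'(z) is exactly (dG/du)*(du/dz) for that inner function.
A general antiderivative is - \frac{1}{\frac{z^{4}}{3} + z^{2} + 2} + C.
The condition gives C = - \frac{3}{10} - (- \frac{3}{10}) = 0.
So G(z) = - \frac{1}{\frac{z^{4}}{3} + z^{2} + 2}.
Check: d/dz[- \frac{1}{\frac{z^{4}}{3} + z^{2} + 2}] = \frac{12 z^{3} + 18 z}{z^{8} + 6 z^{6} + 21 z^{4} + 36 z^{2} + 36} = G'(z).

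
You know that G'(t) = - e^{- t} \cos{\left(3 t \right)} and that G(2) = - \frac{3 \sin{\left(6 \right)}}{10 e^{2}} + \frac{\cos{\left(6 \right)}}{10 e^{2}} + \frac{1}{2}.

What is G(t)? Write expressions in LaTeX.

Check a candidate G(t) by differentiating: d/dt[G] must match the given G'(t).
A general antiderivative is - \frac{3 e^{- t} \sin{\left(3 t \right)}}{10} + \frac{e^{- t} \cos{\left(3 t \right)}}{10} + C.
The condition gives C = - \frac{3 \sin{\left(6 \right)}}{10 e^{2}} + \frac{\cos{\left(6 \right)}}{10 e^{2}} + \frac{1}{2} - (- \frac{3 \sin{\left(6 \right)}}{10 e^{2}} + \frac{\cos{\left(6 \right)}}{10 e^{2}}) = \frac{1}{2}.
So G(t) = \frac{\left(5 e^{t} - 3 \sin{\left(3 t \right)} + \cos{\left(3 t \right)}\right) e^{- t}}{10}.
Check: d/dt[\frac{\left(5 e^{t} - 3 \sin{\left(3 t \right)} + \cos{\left(3 t \right)}\right) e^{- t}}{10}] = - e^{- t} \cos{\left(3 t \right)} = G'(t).

G(t) = \frac{\left(5 e^{t} - 3 \sin{\left(3 t \right)} + \cos{\left(3 t \right)}\right) e^{- t}}{10}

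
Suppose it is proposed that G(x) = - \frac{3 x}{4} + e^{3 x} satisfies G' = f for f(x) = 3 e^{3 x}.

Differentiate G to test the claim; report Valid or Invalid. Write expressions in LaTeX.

d/dx[G] = 3 e^{3 x} - \frac{3}{4}
d/dx[G] - f(x) = - \frac{3}{4} != 0.

Invalid: d/dx[G] - f = - \frac{3}{4}, which is not 0.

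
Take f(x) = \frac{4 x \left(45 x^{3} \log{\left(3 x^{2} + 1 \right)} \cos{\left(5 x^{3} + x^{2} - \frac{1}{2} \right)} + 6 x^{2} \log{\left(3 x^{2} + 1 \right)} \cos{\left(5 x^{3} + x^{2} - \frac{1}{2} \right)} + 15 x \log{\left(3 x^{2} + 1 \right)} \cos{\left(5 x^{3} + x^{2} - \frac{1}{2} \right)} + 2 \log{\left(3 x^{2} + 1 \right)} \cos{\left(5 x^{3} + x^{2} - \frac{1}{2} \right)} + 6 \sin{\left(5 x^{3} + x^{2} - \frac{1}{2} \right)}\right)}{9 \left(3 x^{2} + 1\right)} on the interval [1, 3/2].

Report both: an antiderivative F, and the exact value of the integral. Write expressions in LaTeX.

Antiderivative: F(x) = \frac{4 \log{\left(3 x^{2} + 1 \right)} \sin{\left(5 x^{3} + x^{2} - \frac{1}{2} \right)}}{9}; value = \frac{4 \log{\left(\frac{31}{4} \right)} \sin{\left(\frac{149}{8} \right)}}{9} - \frac{4 \log{\left(4 \right)} \sin{\left(\frac{11}{2} \right)}}{9}

Recognize the product-rule pattern: f = u'v + uv' with u = \frac{4 \log{\left(3 x^{2} + 1 \right)}}{9}, v = \sin{\left(5 x^{3} + x^{2} - \frac{1}{2} \right)}, so integration by parts undoes it.
F(x) = \frac{4 \log{\left(3 x^{2} + 1 \right)} \sin{\left(5 x^{3} + x^{2} - \frac{1}{2} \right)}}{9} is an antiderivative of f.
Check: d/dx[\frac{4 \log{\left(3 x^{2} + 1 \right)} \sin{\left(5 x^{3} + x^{2} - \frac{1}{2} \right)}}{9}] = \frac{180 x^{4} \log{\left(3 x^{2} + 1 \right)} \cos{\left(5 x^{3} + x^{2} - \frac{1}{2} \right)} + 24 x^{3} \log{\left(3 x^{2} + 1 \right)} \cos{\left(5 x^{3} + x^{2} - \frac{1}{2} \right)} + 60 x^{2} \log{\left(3 x^{2} + 1 \right)} \cos{\left(5 x^{3} + x^{2} - \frac{1}{2} \right)} + 8 x \log{\left(3 x^{2} + 1 \right)} \cos{\left(5 x^{3} + x^{2} - \frac{1}{2} \right)} + 24 x \sin{\left(5 x^{3} + x^{2} - \frac{1}{2} \right)}}{27 x^{2} + 9}, which equals f(x).
F(3/2) = \frac{4 \log{\left(\frac{31}{4} \right)} \sin{\left(\frac{149}{8} \right)}}{9}; F(1) = \frac{4 \log{\left(4 \right)} \sin{\left(\frac{11}{2} \right)}}{9}.
Integral = F(3/2) - F(1) = \frac{4 \log{\left(\frac{31}{4} \right)} \sin{\left(\frac{149}{8} \right)}}{9} - \frac{4 \log{\left(4 \right)} \sin{\left(\frac{11}{2} \right)}}{9}.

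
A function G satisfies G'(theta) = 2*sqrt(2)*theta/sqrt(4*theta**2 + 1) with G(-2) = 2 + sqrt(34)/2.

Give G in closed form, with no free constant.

The substitution u = 2*theta**2 + 1/2 works: G'(theta) is exactly (dG/du)*(du/dtheta) for that inner function.
A general antiderivative is sqrt(2*theta**2 + 1/2) + C.
The condition gives C = 2 + sqrt(34)/2 - (sqrt(34)/2) = 2.
So G(theta) = (sqrt(2)*sqrt(4*theta**2 + 1) + 4)/2.
Check: d/dtheta[(sqrt(2)*sqrt(4*theta**2 + 1) + 4)/2] = 2*sqrt(2)*theta/sqrt(4*theta**2 + 1) = G'(theta).

G(theta) = (sqrt(2)*sqrt(4*theta**2 + 1) + 4)/2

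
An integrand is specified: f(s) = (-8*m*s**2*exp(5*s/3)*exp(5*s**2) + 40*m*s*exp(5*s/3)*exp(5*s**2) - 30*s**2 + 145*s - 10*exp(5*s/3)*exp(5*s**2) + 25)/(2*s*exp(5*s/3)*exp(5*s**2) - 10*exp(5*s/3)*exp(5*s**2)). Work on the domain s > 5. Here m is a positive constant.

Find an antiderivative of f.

An antiderivative is F(s) = -2*m*s**2 - 5*log(s - 5) + 3*exp(-5*s/3)*exp(-5*s**2)/2.

Recover f(s) by differentiating a candidate F(s); any mismatch rules it out.
Check: d/ds[-2*m*s**2 - 5*log(s - 5) + 3*exp(-5*s/3)*exp(-5*s**2)/2] = (-8*m*s**2*exp(5*s/3)*exp(5*s**2) + 40*m*s*exp(5*s/3)*exp(5*s**2) - 30*s**2 + 145*s - 10*exp(5*s/3)*exp(5*s**2) + 25)/(2*s*exp(5*s/3)*exp(5*s**2) - 10*exp(5*s/3)*exp(5*s**2)) = f(s).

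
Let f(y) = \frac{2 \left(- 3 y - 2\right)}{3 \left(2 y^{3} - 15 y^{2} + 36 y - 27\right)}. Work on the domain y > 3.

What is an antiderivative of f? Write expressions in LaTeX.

An antiderivative is F(y) = \frac{26 y \log{\left(y - 3 \right)} - 26 y \log{\left(y - \frac{3}{2} \right)} - 78 \log{\left(y - 3 \right)} + 78 \log{\left(y - \frac{3}{2} \right)} + 66}{27 y - 81}.

The denominator factors as 3 \left(y - 3\right)^{2} \left(2 y - 3\right); partial fractions split f into directly integrable pieces: - \frac{52}{27 \left(2 y - 3\right)} + \frac{26}{27 \left(y - 3\right)} - \frac{22}{9 \left(y - 3\right)^{2}}.
Check: d/dy[\frac{26 y \log{\left(y - 3 \right)} - 26 y \log{\left(y - \frac{3}{2} \right)} - 78 \log{\left(y - 3 \right)} + 78 \log{\left(y - \frac{3}{2} \right)} + 66}{27 y - 81}] = \frac{- 6 y - 4}{6 y^{3} - 45 y^{2} + 108 y - 81}, which equals f(y).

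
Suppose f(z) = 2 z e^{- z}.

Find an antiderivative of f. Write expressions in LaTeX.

An antiderivative is F(z) = \left(- 2 z - 2\right) e^{- z}.

f has the shape u'v + uv' for u = - 2 z - 2 and v = e^{- z} — it is the derivative of the product u*v.
Check: d/dz[\left(- 2 z - 2\right) e^{- z}] = 2 z e^{- z} = f(z).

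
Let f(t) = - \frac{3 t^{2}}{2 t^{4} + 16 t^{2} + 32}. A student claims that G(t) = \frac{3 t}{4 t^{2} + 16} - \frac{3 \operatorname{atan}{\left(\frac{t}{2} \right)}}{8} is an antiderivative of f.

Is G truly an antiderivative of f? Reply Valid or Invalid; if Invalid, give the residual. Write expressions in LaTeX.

Valid. The derivative of G reproduces f.

d/dt[G] = - \frac{3 t^{2}}{2 t^{4} + 16 t^{2} + 32}
This equals f(t) exactly, so the claim holds.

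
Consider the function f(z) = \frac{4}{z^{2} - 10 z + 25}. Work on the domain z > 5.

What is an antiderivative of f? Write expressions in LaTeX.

An antiderivative is F(z) = - \frac{4}{z - 5}.

Check any antiderivative F(z) by computing F'(z) and comparing it with f(z).
Check: d/dz[- \frac{4}{z - 5}] = \frac{4}{z^{2} - 10 z + 25} = f(z).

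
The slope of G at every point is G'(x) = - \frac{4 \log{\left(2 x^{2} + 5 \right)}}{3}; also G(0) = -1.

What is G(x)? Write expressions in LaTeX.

Check a candidate G(x) by differentiating: d/dx[G] must match the given G'(x).
A general antiderivative is - \frac{4 x \log{\left(2 x^{2} + 5 \right)}}{3} + \frac{8 x}{3} - \frac{4 \sqrt{10} \operatorname{atan}{\left(\frac{\sqrt{10} x}{5} \right)}}{3} + C.
The condition gives C = -1 - (0) = -1.
So G(x) = - \frac{4 x \log{\left(2 x^{2} + 5 \right)}}{3} + \frac{8 x}{3} - \frac{4 \sqrt{10} \operatorname{atan}{\left(\frac{\sqrt{10} x}{5} \right)}}{3} - 1.
Check: d/dx[- \frac{4 x \log{\left(2 x^{2} + 5 \right)}}{3} + \frac{8 x}{3} - \frac{4 \sqrt{10} \operatorname{atan}{\left(\frac{\sqrt{10} x}{5} \right)}}{3} - 1] = - \frac{4 \log{\left(2 x^{2} + 5 \right)}}{3} = G'(x).

G(x) = - \frac{4 x \log{\left(2 x^{2} + 5 \right)}}{3} + \frac{8 x}{3} - \frac{4 \sqrt{10} \operatorname{atan}{\left(\frac{\sqrt{10} x}{5} \right)}}{3} - 1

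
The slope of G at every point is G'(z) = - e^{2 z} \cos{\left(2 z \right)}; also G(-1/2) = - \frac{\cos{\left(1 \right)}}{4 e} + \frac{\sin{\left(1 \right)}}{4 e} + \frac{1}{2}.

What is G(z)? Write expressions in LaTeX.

G(z) = - \frac{e^{2 z} \sin{\left(2 z \right)}}{4} - \frac{e^{2 z} \cos{\left(2 z \right)}}{4} + \frac{1}{2}

A candidate passes only if d/dz[G] lands on the given G'(z) exactly.
A general antiderivative is - \frac{e^{2 z} \sin{\left(2 z \right)}}{4} - \frac{e^{2 z} \cos{\left(2 z \right)}}{4} + C.
The condition gives C = - \frac{\cos{\left(1 \right)}}{4 e} + \frac{\sin{\left(1 \right)}}{4 e} + \frac{1}{2} - (- \frac{\cos{\left(1 \right)}}{4 e} + \frac{\sin{\left(1 \right)}}{4 e}) = \frac{1}{2}.
So G(z) = - \frac{e^{2 z} \sin{\left(2 z \right)}}{4} - \frac{e^{2 z} \cos{\left(2 z \right)}}{4} + \frac{1}{2}.
Check: d/dz[- \frac{e^{2 z} \sin{\left(2 z \right)}}{4} - \frac{e^{2 z} \cos{\left(2 z \right)}}{4} + \frac{1}{2}] = - e^{2 z} \cos{\left(2 z \right)} = G'(z).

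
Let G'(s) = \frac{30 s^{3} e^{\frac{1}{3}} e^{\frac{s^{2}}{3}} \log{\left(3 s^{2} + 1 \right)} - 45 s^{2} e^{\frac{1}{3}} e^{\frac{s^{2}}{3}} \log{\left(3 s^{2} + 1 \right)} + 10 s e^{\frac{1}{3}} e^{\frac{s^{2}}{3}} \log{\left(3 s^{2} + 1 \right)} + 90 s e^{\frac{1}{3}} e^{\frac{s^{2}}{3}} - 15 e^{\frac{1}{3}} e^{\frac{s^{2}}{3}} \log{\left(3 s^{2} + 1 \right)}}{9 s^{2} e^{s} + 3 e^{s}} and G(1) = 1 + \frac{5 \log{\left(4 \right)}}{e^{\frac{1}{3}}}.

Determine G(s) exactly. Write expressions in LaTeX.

G(s) = 5 e^{\frac{s^{2}}{3} - s + \frac{1}{3}} \log{\left(3 s^{2} + 1 \right)} + 1

Recognize the product-rule pattern: G'(s) = u'v + uv' with u = 5 e^{\frac{s^{2}}{3} - s + \frac{1}{3}}, v = \log{\left(3 s^{2} + 1 \right)}, so integration by parts undoes it.
A general antiderivative is 5 e^{\frac{s^{2}}{3} - s + \frac{1}{3}} \log{\left(3 s^{2} + 1 \right)} + C.
The condition gives C = 1 + \frac{5 \log{\left(4 \right)}}{e^{\frac{1}{3}}} - (\frac{5 \log{\left(4 \right)}}{e^{\frac{1}{3}}}) = 1.
So G(s) = 5 e^{\frac{s^{2}}{3} - s + \frac{1}{3}} \log{\left(3 s^{2} + 1 \right)} + 1.
Check: d/ds[5 e^{\frac{s^{2}}{3} - s + \frac{1}{3}} \log{\left(3 s^{2} + 1 \right)} + 1] = \frac{30 s^{3} e^{\frac{1}{3}} e^{- s} e^{\frac{s^{2}}{3}} \log{\left(3 s^{2} + 1 \right)} - 45 s^{2} e^{\frac{1}{3}} e^{- s} e^{\frac{s^{2}}{3}} \log{\left(3 s^{2} + 1 \right)} + 10 s e^{\frac{1}{3}} e^{- s} e^{\frac{s^{2}}{3}} \log{\left(3 s^{2} + 1 \right)} + 90 s e^{\frac{1}{3}} e^{- s} e^{\frac{s^{2}}{3}} - 15 e^{\frac{1}{3}} e^{- s} e^{\frac{s^{2}}{3}} \log{\left(3 s^{2} + 1 \right)}}{9 s^{2} + 3}, which equals G'(s).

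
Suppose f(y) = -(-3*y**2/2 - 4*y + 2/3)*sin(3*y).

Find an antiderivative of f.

An antiderivative is F(y) = -y**2*cos(3*y)/2 + y*sin(3*y)/3 - 4*y*cos(3*y)/3 + 4*sin(3*y)/9 + cos(3*y)/3.

An antiderivative F(y) passes only if d/dy[F] lands on f(y) exactly.
Check: d/dy[-y**2*cos(3*y)/2 + y*sin(3*y)/3 - 4*y*cos(3*y)/3 + 4*sin(3*y)/9 + cos(3*y)/3] = 3*y**2*sin(3*y)/2 + 4*y*sin(3*y) - 2*sin(3*y)/3, which equals f(y).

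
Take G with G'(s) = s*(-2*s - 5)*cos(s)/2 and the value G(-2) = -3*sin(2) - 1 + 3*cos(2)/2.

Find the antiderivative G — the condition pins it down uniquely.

G(s) = -s**2*sin(s) - 5*s*sin(s)/2 - 2*s*cos(s) + 2*sin(s) - 5*cos(s)/2 - 1

Any candidate G(s) must reproduce the stated G'(s) exactly.
A general antiderivative is -s**2*sin(s) - 5*s*sin(s)/2 - 2*s*cos(s) + 2*sin(s) - 5*cos(s)/2 + C.
The condition gives C = -3*sin(2) - 1 + 3*cos(2)/2 - (-3*sin(2) + 3*cos(2)/2) = -1.
So G(s) = -s**2*sin(s) - 5*s*sin(s)/2 - 2*s*cos(s) + 2*sin(s) - 5*cos(s)/2 - 1.
Check: d/ds[-s**2*sin(s) - 5*s*sin(s)/2 - 2*s*cos(s) + 2*sin(s) - 5*cos(s)/2 - 1] = -s**2*cos(s) - 5*s*cos(s)/2, which equals G'(s).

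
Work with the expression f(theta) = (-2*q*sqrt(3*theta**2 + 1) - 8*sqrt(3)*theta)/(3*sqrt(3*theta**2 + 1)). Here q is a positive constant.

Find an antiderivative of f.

A candidate is checked by its d/dtheta: the result must match f(theta).
Check: d/dtheta[2*(-3*q*theta - 4*sqrt(3)*sqrt(3*theta**2 + 1))/9] = (-2*q*sqrt(3*theta**2 + 1) - 8*sqrt(3)*theta)/(3*sqrt(3*theta**2 + 1)) = f(theta).

An antiderivative is F(theta) = 2*(-3*q*theta - 4*sqrt(3)*sqrt(3*theta**2 + 1))/9.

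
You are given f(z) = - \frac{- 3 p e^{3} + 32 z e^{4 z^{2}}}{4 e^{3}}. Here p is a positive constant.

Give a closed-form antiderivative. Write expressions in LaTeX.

A first test for any F(z): its z-derivative must equal f(z) identically.
Check: d/dz[\frac{3 p z}{4} - \frac{e^{4 z^{2}}}{e^{3}}] = \frac{3 p e^{3} - 32 z e^{4 z^{2}}}{4 e^{3}}, which equals f(z).

An antiderivative is F(z) = \frac{3 p z}{4} - \frac{e^{4 z^{2}}}{e^{3}}.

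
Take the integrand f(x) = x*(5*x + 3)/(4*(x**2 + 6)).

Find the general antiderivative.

F(x) = 5*x/4 + 3*log(x**2 + 6)/8 - 5*sqrt(6)*atan(sqrt(6)*x/6)/4 + C

Check any antiderivative F(x) by computing F'(x) and comparing it with f(x).
Check: d/dx[5*x/4 + 3*log(x**2 + 6)/8 - 5*sqrt(6)*atan(sqrt(6)*x/6)/4] = (5*x**2 + 3*x)/(4*x**2 + 24), which equals f(x).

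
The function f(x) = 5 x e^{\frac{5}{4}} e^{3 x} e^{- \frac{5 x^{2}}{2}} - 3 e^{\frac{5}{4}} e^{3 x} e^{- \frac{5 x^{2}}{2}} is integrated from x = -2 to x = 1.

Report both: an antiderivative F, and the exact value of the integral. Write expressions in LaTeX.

f matches the chain-rule pattern g'(h)*h' with inner function h(x) = - \frac{5 x^{2}}{2} + 3 x + \frac{5}{4}; substituting u = h(x) collapses the integral.
F(x) = - e^{- \frac{5 x^{2}}{2} + 3 x + \frac{5}{4}} is an antiderivative of f.
Check: d/dx[- e^{- \frac{5 x^{2}}{2} + 3 x + \frac{5}{4}}] = 5 x e^{\frac{5}{4}} e^{3 x} e^{- \frac{5 x^{2}}{2}} - 3 e^{\frac{5}{4}} e^{3 x} e^{- \frac{5 x^{2}}{2}} = f(x).
F(1) = - e^{\frac{7}{4}}; F(-2) = - \frac{1}{e^{\frac{59}{4}}}.
Integral = F(1) - F(-2) = - e^{\frac{7}{4}} + e^{- \frac{59}{4}}.

Antiderivative: F(x) = - e^{- \frac{5 x^{2}}{2} + 3 x + \frac{5}{4}}; value = - e^{\frac{7}{4}} + e^{- \frac{59}{4}}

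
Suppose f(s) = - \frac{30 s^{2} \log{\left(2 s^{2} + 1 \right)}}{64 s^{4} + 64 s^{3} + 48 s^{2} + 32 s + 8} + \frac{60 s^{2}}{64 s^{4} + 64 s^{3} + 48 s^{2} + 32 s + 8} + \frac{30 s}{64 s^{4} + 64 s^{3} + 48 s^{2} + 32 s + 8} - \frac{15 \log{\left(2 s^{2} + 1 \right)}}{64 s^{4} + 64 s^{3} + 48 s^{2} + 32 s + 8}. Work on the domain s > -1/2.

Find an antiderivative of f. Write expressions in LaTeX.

An antiderivative is F(s) = \frac{15 \log{\left(2 s^{2} + 1 \right)}}{16 \left(2 s + 1\right)}.

Recognize the product-rule pattern: f = u'v + uv' with u = \frac{15}{16 \left(2 s + 1\right)}, v = \log{\left(2 s^{2} + 1 \right)}, so integration by parts undoes it.
Check: d/ds[\frac{15 \log{\left(2 s^{2} + 1 \right)}}{16 \left(2 s + 1\right)}] = \frac{- 30 s^{2} \log{\left(2 s^{2} + 1 \right)} + 60 s^{2} + 30 s - 15 \log{\left(2 s^{2} + 1 \right)}}{64 s^{4} + 64 s^{3} + 48 s^{2} + 32 s + 8}, which equals f(s).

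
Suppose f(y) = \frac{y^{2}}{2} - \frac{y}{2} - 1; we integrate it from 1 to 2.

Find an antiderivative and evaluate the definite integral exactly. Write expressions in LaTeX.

Antiderivative: F(y) = \frac{y \left(2 y^{2} - 3 y - 12\right)}{12}; value = - \frac{7}{12}

The integrand splits into summands that can be handled one at a time.
F(y) = \frac{y \left(2 y^{2} - 3 y - 12\right)}{12} is an antiderivative of f.
Check: d/dy[\frac{y \left(2 y^{2} - 3 y - 12\right)}{12}] = \frac{y^{2}}{2} - \frac{y}{2} - 1 = f(y).
F(2) = - \frac{5}{3}; F(1) = - \frac{13}{12}.
Integral = F(2) - F(1) = - \frac{7}{12}.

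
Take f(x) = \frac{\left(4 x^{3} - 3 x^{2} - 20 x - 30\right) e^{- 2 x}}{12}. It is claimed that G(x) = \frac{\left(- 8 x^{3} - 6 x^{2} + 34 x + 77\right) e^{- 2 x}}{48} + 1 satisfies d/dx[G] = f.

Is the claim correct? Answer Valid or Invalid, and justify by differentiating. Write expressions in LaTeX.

Valid. The derivative of G reproduces f.

d/dx[G] = \frac{\left(4 x^{3} - 3 x^{2} - 20 x - 30\right) e^{- 2 x}}{12}
This equals f(x) exactly, so the claim holds.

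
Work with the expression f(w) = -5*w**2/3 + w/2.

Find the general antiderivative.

Integrate term by term and add the pieces.
Check: d/dw[-5*w**3/9 + w**2/4] = -5*w**2/3 + w/2 = f(w).

F(w) = -5*w**3/9 + w**2/4 + C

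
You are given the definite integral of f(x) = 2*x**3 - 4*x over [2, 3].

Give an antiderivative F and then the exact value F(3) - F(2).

The substitution u = x**2/2 - 1 works: f is exactly (dF/du)*(du/dx) for that inner function.
F(x) = (x**2 - 2)**2/2 is an antiderivative of f.
Check: d/dx[(x**2 - 2)**2/2] = 2*x**3 - 4*x = f(x).
F(3) = 49/2; F(2) = 2.
Integral = F(3) - F(2) = 45/2.

Antiderivative: F(x) = (x**2 - 2)**2/2; value = 45/2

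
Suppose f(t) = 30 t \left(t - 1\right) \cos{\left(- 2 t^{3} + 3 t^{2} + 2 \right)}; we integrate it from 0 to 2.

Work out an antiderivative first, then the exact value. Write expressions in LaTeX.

f matches the chain-rule pattern g'(h)*h' with inner function h(t) = - 2 t^{3} + 3 t^{2} + 2; substituting u = h(t) collapses the integral.
F(t) = - 5 \sin{\left(- 2 t^{3} + 3 t^{2} + 2 \right)} is an antiderivative of f.
Check: d/dt[- 5 \sin{\left(- 2 t^{3} + 3 t^{2} + 2 \right)}] = 30 t^{2} \cos{\left(- 2 t^{3} + 3 t^{2} + 2 \right)} - 30 t \cos{\left(- 2 t^{3} + 3 t^{2} + 2 \right)}, which equals f(t).
F(2) = 5 \sin{\left(2 \right)}; F(0) = - 5 \sin{\left(2 \right)}.
Integral = F(2) - F(0) = 10 \sin{\left(2 \right)}.

Antiderivative: F(t) = - 5 \sin{\left(- 2 t^{3} + 3 t^{2} + 2 \right)}; value = 10 \sin{\left(2 \right)}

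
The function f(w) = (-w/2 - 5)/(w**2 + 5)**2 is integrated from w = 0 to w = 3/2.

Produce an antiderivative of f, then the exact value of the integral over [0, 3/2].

Check any antiderivative F(w) by computing F'(w) and comparing it with f(w).
F(w) = (-10*w - 2*sqrt(5)*(w**2 + 5)*atan(sqrt(5)*w/5) + 5)/(20*(w**2 + 5)) is an antiderivative of f.
Check: d/dw[(-10*w - 2*sqrt(5)*(w**2 + 5)*atan(sqrt(5)*w/5) + 5)/(20*(w**2 + 5))] = (-w - 10)/(2*w**4 + 20*w**2 + 50), which equals f(w).
F(3/2) = -sqrt(5)*atan(3*sqrt(5)/10)/10 - 2/29; F(0) = 1/20.
Integral = F(3/2) - F(0) = -sqrt(5)*atan(3*sqrt(5)/10)/10 - 69/580.

Antiderivative: F(w) = (-10*w - 2*sqrt(5)*(w**2 + 5)*atan(sqrt(5)*w/5) + 5)/(20*(w**2 + 5)); value = -sqrt(5)*atan(3*sqrt(5)/10)/10 - 69/580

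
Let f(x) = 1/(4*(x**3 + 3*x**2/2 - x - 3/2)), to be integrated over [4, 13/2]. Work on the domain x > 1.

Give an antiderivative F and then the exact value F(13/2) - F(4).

Factor the denominator (2*(x - 1)*(x + 1)*(2*x + 3)) and decompose: f = 2/(5*(2*x + 3)) - 1/(4*(x + 1)) + 1/(20*(x - 1)); each piece integrates to a log, atan, or power term.
F(x) = log(x - 1)/20 - log(x + 1)/4 + log(x + 3/2)/5 is an antiderivative of f.
Check: d/dx[log(x - 1)/20 - log(x + 1)/4 + log(x + 3/2)/5] = 1/(4*x**3 + 6*x**2 - 4*x - 6), which equals f(x).
F(13/2) = -log(15/2)/4 + log(11/2)/20 + log(8)/5; F(4) = -log(5)/4 + log(3)/20 + log(11/2)/5.
Integral = F(13/2) - F(4) = -log(15/2)/4 - 3*log(11/2)/20 - log(3)/20 + log(5)/4 + log(8)/5.

Antiderivative: F(x) = log(x - 1)/20 - log(x + 1)/4 + log(x + 3/2)/5; value = -log(15/2)/4 - 3*log(11/2)/20 - log(3)/20 + log(5)/4 + log(8)/5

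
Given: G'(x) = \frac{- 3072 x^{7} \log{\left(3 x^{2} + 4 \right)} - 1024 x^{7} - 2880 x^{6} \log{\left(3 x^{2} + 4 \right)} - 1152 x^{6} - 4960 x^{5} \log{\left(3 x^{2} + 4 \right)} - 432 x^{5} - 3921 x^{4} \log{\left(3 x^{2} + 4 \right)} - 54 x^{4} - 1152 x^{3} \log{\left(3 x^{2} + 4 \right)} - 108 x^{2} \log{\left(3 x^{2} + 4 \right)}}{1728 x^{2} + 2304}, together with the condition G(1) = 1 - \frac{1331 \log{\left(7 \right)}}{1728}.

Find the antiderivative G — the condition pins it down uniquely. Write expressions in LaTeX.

Recognize the product-rule pattern: G'(x) = u'v + uv' with u = - \left(\frac{2 x^{2}}{3} + \frac{x}{4}\right)^{3}, v = \log{\left(3 x^{2} + 4 \right)}, so integration by parts undoes it.
A general antiderivative is - \left(\frac{2 x^{2}}{3} + \frac{x}{4}\right)^{3} \log{\left(3 x^{2} + 4 \right)} + C.
The condition gives C = 1 - \frac{1331 \log{\left(7 \right)}}{1728} - (- \frac{1331 \log{\left(7 \right)}}{1728}) = 1.
So G(x) = - \frac{512 x^{6} \log{\left(3 x^{2} + 4 \right)} + 576 x^{5} \log{\left(3 x^{2} + 4 \right)} + 216 x^{4} \log{\left(3 x^{2} + 4 \right)} + 27 x^{3} \log{\left(3 x^{2} + 4 \right)} - 1728}{1728}.
Check: d/dx[- \frac{512 x^{6} \log{\left(3 x^{2} + 4 \right)} + 576 x^{5} \log{\left(3 x^{2} + 4 \right)} + 216 x^{4} \log{\left(3 x^{2} + 4 \right)} + 27 x^{3} \log{\left(3 x^{2} + 4 \right)} - 1728}{1728}] = \frac{- 3072 x^{7} \log{\left(3 x^{2} + 4 \right)} - 1024 x^{7} - 2880 x^{6} \log{\left(3 x^{2} + 4 \right)} - 1152 x^{6} - 4960 x^{5} \log{\left(3 x^{2} + 4 \right)} - 432 x^{5} - 3921 x^{4} \log{\left(3 x^{2} + 4 \right)} - 54 x^{4} - 1152 x^{3} \log{\left(3 x^{2} + 4 \right)} - 108 x^{2} \log{\left(3 x^{2} + 4 \right)}}{1728 x^{2} + 2304} = G'(x).

G(x) = - \frac{512 x^{6} \log{\left(3 x^{2} + 4 \right)} + 576 x^{5} \log{\left(3 x^{2} + 4 \right)} + 216 x^{4} \log{\left(3 x^{2} + 4 \right)} + 27 x^{3} \log{\left(3 x^{2} + 4 \right)} - 1728}{1728}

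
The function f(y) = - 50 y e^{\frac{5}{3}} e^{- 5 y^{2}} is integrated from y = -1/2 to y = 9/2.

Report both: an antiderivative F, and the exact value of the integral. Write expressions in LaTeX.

f matches the chain-rule pattern g'(h)*h' with inner function h(y) = \frac{5}{3} - 5 y^{2}; substituting u = h(y) collapses the integral.
F(y) = 5 e^{\frac{5}{3}} e^{- 5 y^{2}} is an antiderivative of f.
Check: d/dy[5 e^{\frac{5}{3}} e^{- 5 y^{2}}] = - 50 y e^{\frac{5}{3}} e^{- 5 y^{2}} = f(y).
F(9/2) = \frac{5}{e^{\frac{1195}{12}}}; F(-1/2) = 5 e^{\frac{5}{12}}.
Integral = F(9/2) - F(-1/2) = - 5 e^{\frac{5}{12}} + \frac{5}{e^{\frac{1195}{12}}}.

Antiderivative: F(y) = 5 e^{\frac{5}{3}} e^{- 5 y^{2}}; value = - 5 e^{\frac{5}{12}} + \frac{5}{e^{\frac{1195}{12}}}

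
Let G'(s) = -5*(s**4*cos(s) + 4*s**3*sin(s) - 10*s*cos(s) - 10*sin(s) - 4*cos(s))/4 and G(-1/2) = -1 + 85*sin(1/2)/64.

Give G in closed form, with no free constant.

G'(s) has the shape u'v + uv' for u = -5*s**4/4 + 25*s/2 + 5 and v = sin(s) — it is the derivative of the product u*v.
A general antiderivative is -5*(s**4/4 - 5*s/2 - 1)*sin(s) + C.
The condition gives C = -1 + 85*sin(1/2)/64 - (85*sin(1/2)/64) = -1.
So G(s) = -(5*s**4*sin(s) - 50*s*sin(s) - 20*sin(s) + 4)/4.
Check: d/ds[-(5*s**4*sin(s) - 50*s*sin(s) - 20*sin(s) + 4)/4] = -5*s**4*cos(s)/4 - 5*s**3*sin(s) + 25*s*cos(s)/2 + 25*sin(s)/2 + 5*cos(s), which equals G'(s).

G(s) = -(5*s**4*sin(s) - 50*s*sin(s) - 20*sin(s) + 4)/4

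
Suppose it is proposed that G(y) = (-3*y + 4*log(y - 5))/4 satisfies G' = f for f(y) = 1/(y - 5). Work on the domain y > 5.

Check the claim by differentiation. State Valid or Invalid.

d/dy[G] = (19 - 3*y)/(4*y - 20)
d/dy[G] - f(y) = -3/4 != 0.

Invalid: d/dy[G] - f = -3/4, which is not 0.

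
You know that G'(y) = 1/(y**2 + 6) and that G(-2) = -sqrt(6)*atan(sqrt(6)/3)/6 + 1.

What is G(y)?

Any candidate G(y) must reproduce the stated G'(y) exactly.
A general antiderivative is sqrt(6)*atan(sqrt(6)*y/6)/6 + C.
The condition gives C = -sqrt(6)*atan(sqrt(6)/3)/6 + 1 - (-sqrt(6)*atan(sqrt(6)/3)/6) = 1.
So G(y) = sqrt(6)*atan(sqrt(6)*y/6)/6 + 1.
Check: d/dy[sqrt(6)*atan(sqrt(6)*y/6)/6 + 1] = 1/(y**2 + 6) = G'(y).

G(y) = sqrt(6)*atan(sqrt(6)*y/6)/6 + 1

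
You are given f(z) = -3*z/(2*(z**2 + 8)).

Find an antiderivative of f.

f matches the chain-rule pattern g'(h)*h' with inner function h(z) = z**2/2 + 4; substituting u = h(z) collapses the integral.
Check: d/dz[-3*log(z**2/2 + 4)/4] = -3*z/(2*z**2 + 16), which equals f(z).

An antiderivative is F(z) = -3*log(z**2/2 + 4)/4.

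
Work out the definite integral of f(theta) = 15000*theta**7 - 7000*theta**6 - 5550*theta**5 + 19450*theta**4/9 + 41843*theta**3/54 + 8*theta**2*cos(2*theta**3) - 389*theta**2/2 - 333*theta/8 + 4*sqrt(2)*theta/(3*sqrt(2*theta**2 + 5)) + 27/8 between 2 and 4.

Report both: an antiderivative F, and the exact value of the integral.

Integrate term by term and add the pieces.
F(theta) = sqrt(2)*(12960000*sqrt(2)*theta**8 - 6912000*sqrt(2)*theta**7 - 6393600*sqrt(2)*theta**6 + 2987520*sqrt(2)*theta**5 + 1338976*sqrt(2)*theta**4 - 448128*sqrt(2)*theta**3 - 143856*sqrt(2)*theta**2 + 23328*sqrt(2)*theta + 9216*sqrt(2*theta**2 + 5) + 9216*sqrt(2)*sin(2*theta**3) + 6561*sqrt(2))/13824 is an antiderivative of f.
Check: d/dtheta[sqrt(2)*(12960000*sqrt(2)*theta**8 - 6912000*sqrt(2)*theta**7 - 6393600*sqrt(2)*theta**6 + 2987520*sqrt(2)*theta**5 + 1338976*sqrt(2)*theta**4 - 448128*sqrt(2)*theta**3 - 143856*sqrt(2)*theta**2 + 23328*sqrt(2)*theta + 9216*sqrt(2*theta**2 + 5) + 9216*sqrt(2)*sin(2*theta**3) + 6561*sqrt(2))/13824] = (3240000*theta**7*sqrt(2*theta**2 + 5) - 1512000*theta**6*sqrt(2*theta**2 + 5) - 1198800*theta**5*sqrt(2*theta**2 + 5) + 466800*theta**4*sqrt(2*theta**2 + 5) + 167372*theta**3*sqrt(2*theta**2 + 5) + 1728*theta**2*sqrt(2*theta**2 + 5)*cos(2*theta**3) - 42012*theta**2*sqrt(2*theta**2 + 5) - 8991*theta*sqrt(2*theta**2 + 5) + 288*sqrt(2)*theta + 729*sqrt(2*theta**2 + 5))/(216*sqrt(2*theta**2 + 5)), which equals f(theta).
F(4) = 4*sin(128)/3 + 2*sqrt(74)/3 + 713283282721/6912; F(2) = 4*sin(16)/3 + 2*sqrt(26)/3 + 2136750625/6912.
Integral = F(4) - F(2) = -2*sqrt(26)/3 - 4*sin(16)/3 + 4*sin(128)/3 + 2*sqrt(74)/3 + 102885783.

Antiderivative: F(theta) = sqrt(2)*(12960000*sqrt(2)*theta**8 - 6912000*sqrt(2)*theta**7 - 6393600*sqrt(2)*theta**6 + 2987520*sqrt(2)*theta**5 + 1338976*sqrt(2)*theta**4 - 448128*sqrt(2)*theta**3 - 143856*sqrt(2)*theta**2 + 23328*sqrt(2)*theta + 9216*sqrt(2*theta**2 + 5) + 9216*sqrt(2)*sin(2*theta**3) + 6561*sqrt(2))/13824; value = -2*sqrt(26)/3 - 4*sin(16)/3 + 4*sin(128)/3 + 2*sqrt(74)/3 + 102885783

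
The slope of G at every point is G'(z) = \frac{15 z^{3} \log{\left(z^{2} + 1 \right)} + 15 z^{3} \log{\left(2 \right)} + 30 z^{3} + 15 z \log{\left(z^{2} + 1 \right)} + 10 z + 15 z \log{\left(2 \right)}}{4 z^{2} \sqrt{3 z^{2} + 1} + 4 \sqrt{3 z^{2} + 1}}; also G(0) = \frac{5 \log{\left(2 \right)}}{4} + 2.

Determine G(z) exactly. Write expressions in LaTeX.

Recognize the product-rule pattern: G'(z) = u'v + uv' with u = \frac{5 \sqrt{3 z^{2} + 1}}{4}, v = \log{\left(2 z^{2} + 2 \right)}, so integration by parts undoes it.
A general antiderivative is \frac{5 \sqrt{3 z^{2} + 1} \log{\left(2 z^{2} + 2 \right)}}{4} + C.
The condition gives C = \frac{5 \log{\left(2 \right)}}{4} + 2 - (\frac{5 \log{\left(2 \right)}}{4}) = 2.
So G(z) = \frac{5 \sqrt{3 z^{2} + 1} \log{\left(z^{2} + 1 \right)}}{4} + \frac{5 \sqrt{3 z^{2} + 1} \log{\left(2 \right)}}{4} + 2.
Check: d/dz[\frac{5 \sqrt{3 z^{2} + 1} \log{\left(z^{2} + 1 \right)}}{4} + \frac{5 \sqrt{3 z^{2} + 1} \log{\left(2 \right)}}{4} + 2] = \frac{15 z^{3} \log{\left(z^{2} + 1 \right)} + 15 z^{3} \log{\left(2 \right)} + 30 z^{3} + 15 z \log{\left(z^{2} + 1 \right)} + 10 z + 15 z \log{\left(2 \right)}}{4 z^{2} \sqrt{3 z^{2} + 1} + 4 \sqrt{3 z^{2} + 1}} = G'(z).

G(z) = \frac{5 \sqrt{3 z^{2} + 1} \log{\left(z^{2} + 1 \right)}}{4} + \frac{5 \sqrt{3 z^{2} + 1} \log{\left(2 \right)}}{4} + 2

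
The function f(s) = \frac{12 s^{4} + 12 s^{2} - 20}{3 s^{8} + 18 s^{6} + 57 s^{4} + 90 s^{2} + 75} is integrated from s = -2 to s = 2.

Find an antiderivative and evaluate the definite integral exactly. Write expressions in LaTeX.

f has the shape u'v + uv' for u = - \frac{4 s}{3} and v = \frac{1}{s^{4} + 3 s^{2} + 5} — it is the derivative of the product u*v.
F(s) = - \frac{4 s}{3 \left(s^{4} + 3 s^{2} + 5\right)} is an antiderivative of f.
Check: d/ds[- \frac{4 s}{3 \left(s^{4} + 3 s^{2} + 5\right)}] = \frac{12 s^{4} + 12 s^{2} - 20}{3 s^{8} + 18 s^{6} + 57 s^{4} + 90 s^{2} + 75} = f(s).
F(2) = - \frac{8}{99}; F(-2) = \frac{8}{99}.
Integral = F(2) - F(-2) = - \frac{16}{99}.

Antiderivative: F(s) = - \frac{4 s}{3 \left(s^{4} + 3 s^{2} + 5\right)}; value = - \frac{16}{99}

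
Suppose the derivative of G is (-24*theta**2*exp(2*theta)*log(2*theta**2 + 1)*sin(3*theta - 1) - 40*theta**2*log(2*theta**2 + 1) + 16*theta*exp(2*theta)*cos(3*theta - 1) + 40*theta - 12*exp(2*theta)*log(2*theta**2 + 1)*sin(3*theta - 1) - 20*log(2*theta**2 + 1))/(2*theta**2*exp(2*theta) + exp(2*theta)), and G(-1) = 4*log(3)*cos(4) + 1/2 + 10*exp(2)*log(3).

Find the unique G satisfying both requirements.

G'(theta) has the shape u'v + uv' for u = 4*cos(3*theta - 1) + 10*exp(-2*theta) and v = log(2*theta**2 + 1) — it is the derivative of the product u*v.
A general antiderivative is -2*(-2*cos(3*theta - 1) - 5*exp(-2*theta))*log(2*theta**2 + 1) + C.
The condition gives C = 4*log(3)*cos(4) + 1/2 + 10*exp(2)*log(3) - (4*log(3)*cos(4) + 10*exp(2)*log(3)) = 1/2.
So G(theta) = (-4*(-2*exp(2*theta)*cos(3*theta - 1) - 5)*log(2*theta**2 + 1) + exp(2*theta))*exp(-2*theta)/2.
Check: d/dtheta[(-4*(-2*exp(2*theta)*cos(3*theta - 1) - 5)*log(2*theta**2 + 1) + exp(2*theta))*exp(-2*theta)/2] = (-24*theta**2*exp(2*theta)*log(2*theta**2 + 1)*sin(3*theta - 1) - 40*theta**2*log(2*theta**2 + 1) + 16*theta*exp(2*theta)*cos(3*theta - 1) + 40*theta - 12*exp(2*theta)*log(2*theta**2 + 1)*sin(3*theta - 1) - 20*log(2*theta**2 + 1))/(2*theta**2*exp(2*theta) + exp(2*theta)) = G'(theta).

G(theta) = (-4*(-2*exp(2*theta)*cos(3*theta - 1) - 5)*log(2*theta**2 + 1) + exp(2*theta))*exp(-2*theta)/2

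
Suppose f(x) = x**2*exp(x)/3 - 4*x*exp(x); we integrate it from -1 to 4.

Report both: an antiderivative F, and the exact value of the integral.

f has the shape u'v + uv' for u = x**2/3 - 14*x/3 + 14/3 and v = exp(x) — it is the derivative of the product u*v.
F(x) = (x**2 - 14*x + 14)*exp(x)/3 is an antiderivative of f.
Check: d/dx[(x**2 - 14*x + 14)*exp(x)/3] = x**2*exp(x)/3 - 4*x*exp(x) = f(x).
F(4) = -26*exp(4)/3; F(-1) = 29*exp(-1)/3.
Integral = F(4) - F(-1) = -26*exp(4)/3 - 29*exp(-1)/3.

Antiderivative: F(x) = (x**2 - 14*x + 14)*exp(x)/3; value = -26*exp(4)/3 - 29*exp(-1)/3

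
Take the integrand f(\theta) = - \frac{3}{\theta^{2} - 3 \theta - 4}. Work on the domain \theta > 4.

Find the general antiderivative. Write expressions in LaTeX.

Factor the denominator (\left(\theta - 4\right) \left(\theta + 1\right)) and decompose: f = \frac{3}{5 \left(\theta + 1\right)} - \frac{3}{5 \left(\theta - 4\right)}; each piece integrates to a log, atan, or power term.
Check: d/d\theta[- \frac{3 \log{\left(\theta - 4 \right)}}{5} + \frac{3 \log{\left(\theta + 1 \right)}}{5}] = - \frac{3}{\theta^{2} - 3 \theta - 4} = f(\theta).

F(\theta) = - \frac{3 \log{\left(\theta - 4 \right)}}{5} + \frac{3 \log{\left(\theta + 1 \right)}}{5} + C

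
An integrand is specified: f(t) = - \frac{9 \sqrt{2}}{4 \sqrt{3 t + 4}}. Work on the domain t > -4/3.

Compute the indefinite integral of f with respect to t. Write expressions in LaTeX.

Recover f(t) by differentiating a candidate F(t); any mismatch rules it out.
Check: d/dt[- 3 \sqrt{\frac{3 t}{2} + 2}] = - \frac{9 \sqrt{2}}{4 \sqrt{3 t + 4}} = f(t).

F(t) = - 3 \sqrt{\frac{3 t}{2} + 2} + C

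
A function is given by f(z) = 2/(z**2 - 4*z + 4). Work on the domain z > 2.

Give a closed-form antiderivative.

Differentiate the proposed F(z) back; it has to land on f(z) exactly.
Check: d/dz[-2/(z - 2)] = 2/(z**2 - 4*z + 4) = f(z).

An antiderivative is F(z) = -2/(z - 2).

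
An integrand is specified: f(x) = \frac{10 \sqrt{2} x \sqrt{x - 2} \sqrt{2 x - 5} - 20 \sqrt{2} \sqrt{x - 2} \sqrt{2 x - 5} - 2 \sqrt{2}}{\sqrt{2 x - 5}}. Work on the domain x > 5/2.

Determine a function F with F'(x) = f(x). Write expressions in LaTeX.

An antiderivative is F(x) = 2 \sqrt{2} \left(2 \left(x - 2\right)^{\frac{5}{2}} - \sqrt{2 x - 5}\right).

Recover f(x) by differentiating a candidate F(x); any mismatch rules it out.
Check: d/dx[2 \sqrt{2} \left(2 \left(x - 2\right)^{\frac{5}{2}} - \sqrt{2 x - 5}\right)] = \frac{10 \sqrt{2} x \sqrt{x - 2} \sqrt{2 x - 5} - 20 \sqrt{2} \sqrt{x - 2} \sqrt{2 x - 5} - 2 \sqrt{2}}{\sqrt{2 x - 5}} = f(x).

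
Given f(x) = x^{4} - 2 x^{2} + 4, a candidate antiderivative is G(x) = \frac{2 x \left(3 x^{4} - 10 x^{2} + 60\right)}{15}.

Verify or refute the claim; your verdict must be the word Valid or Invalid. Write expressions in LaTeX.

Invalid: d/dx[G] - f = x^{4} - 2 x^{2} + 4, which is not 0.

d/dx[G] = 2 x^{4} - 4 x^{2} + 8
d/dx[G] - f(x) = x^{4} - 2 x^{2} + 4 != 0.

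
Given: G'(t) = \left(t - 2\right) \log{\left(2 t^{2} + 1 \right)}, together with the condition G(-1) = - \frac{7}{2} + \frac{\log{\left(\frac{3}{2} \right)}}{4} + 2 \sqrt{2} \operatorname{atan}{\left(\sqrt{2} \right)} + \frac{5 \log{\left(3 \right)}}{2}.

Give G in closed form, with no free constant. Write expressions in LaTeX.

A candidate passes only if d/dt[G] lands on the given G'(t) exactly.
A general antiderivative is - \frac{t^{2}}{2} + 4 t + \left(\frac{t^{2}}{2} - 2 t\right) \log{\left(2 t^{2} + 1 \right)} + \frac{\log{\left(t^{2} + \frac{1}{2} \right)}}{4} - 2 \sqrt{2} \operatorname{atan}{\left(\sqrt{2} t \right)} + C.
The condition gives C = - \frac{7}{2} + \frac{\log{\left(\frac{3}{2} \right)}}{4} + 2 \sqrt{2} \operatorname{atan}{\left(\sqrt{2} \right)} + \frac{5 \log{\left(3 \right)}}{2} - (- \frac{9}{2} + \frac{\log{\left(\frac{3}{2} \right)}}{4} + 2 \sqrt{2} \operatorname{atan}{\left(\sqrt{2} \right)} + \frac{5 \log{\left(3 \right)}}{2}) = 1.
So G(t) = - \frac{t^{2}}{2} + 4 t + \left(\frac{t^{2}}{2} - 2 t\right) \log{\left(2 t^{2} + 1 \right)} + \frac{\log{\left(t^{2} + \frac{1}{2} \right)}}{4} - 2 \sqrt{2} \operatorname{atan}{\left(\sqrt{2} t \right)} + 1.
Check: d/dt[- \frac{t^{2}}{2} + 4 t + \left(\frac{t^{2}}{2} - 2 t\right) \log{\left(2 t^{2} + 1 \right)} + \frac{\log{\left(t^{2} + \frac{1}{2} \right)}}{4} - 2 \sqrt{2} \operatorname{atan}{\left(\sqrt{2} t \right)} + 1] = t \log{\left(2 t^{2} + 1 \right)} - 2 \log{\left(2 t^{2} + 1 \right)}, which equals G'(t).

G(t) = - \frac{t^{2}}{2} + 4 t + \left(\frac{t^{2}}{2} - 2 t\right) \log{\left(2 t^{2} + 1 \right)} + \frac{\log{\left(t^{2} + \frac{1}{2} \right)}}{4} - 2 \sqrt{2} \operatorname{atan}{\left(\sqrt{2} t \right)} + 1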